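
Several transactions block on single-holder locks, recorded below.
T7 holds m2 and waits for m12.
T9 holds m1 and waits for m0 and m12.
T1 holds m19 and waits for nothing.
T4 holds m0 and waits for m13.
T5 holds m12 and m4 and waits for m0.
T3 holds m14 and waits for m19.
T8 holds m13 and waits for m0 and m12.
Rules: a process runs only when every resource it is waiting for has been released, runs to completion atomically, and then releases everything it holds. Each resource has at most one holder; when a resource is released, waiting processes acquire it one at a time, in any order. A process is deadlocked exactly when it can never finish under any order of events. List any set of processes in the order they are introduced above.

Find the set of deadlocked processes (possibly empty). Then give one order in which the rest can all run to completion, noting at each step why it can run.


The deadlocked set is T7, T9, T4, T5 and T8.
Key observation: the knot is the closed ring of waits T4 -> T8 -> T4; T5 is caught in further circular waits and T7 and T9 wait into the deadlock from upstream.
The rest can finish in the order T1, T3.
Verifying each step:
  T1 waits on nothing -> runs at once and releases m19
  T3 waits on m19 — all released -> runs and releases m14


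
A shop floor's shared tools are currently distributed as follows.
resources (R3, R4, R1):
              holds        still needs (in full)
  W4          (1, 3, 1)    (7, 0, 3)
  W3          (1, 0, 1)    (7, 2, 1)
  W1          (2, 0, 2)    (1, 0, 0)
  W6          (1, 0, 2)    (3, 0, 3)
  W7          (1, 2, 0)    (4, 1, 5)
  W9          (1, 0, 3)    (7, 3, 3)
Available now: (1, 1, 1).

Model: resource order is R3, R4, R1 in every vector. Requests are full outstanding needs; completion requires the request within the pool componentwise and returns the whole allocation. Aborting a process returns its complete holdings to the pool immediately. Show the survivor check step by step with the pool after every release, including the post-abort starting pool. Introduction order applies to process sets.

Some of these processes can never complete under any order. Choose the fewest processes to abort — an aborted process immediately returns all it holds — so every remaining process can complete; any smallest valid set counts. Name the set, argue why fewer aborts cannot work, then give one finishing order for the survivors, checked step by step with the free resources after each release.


Abort W4 and W9.
Key observation: W3 had no path to completion before; after the abort of W4 and W9 ((2, 3, 4) returned), step 4 is where it fits.
No one abort is enough; case by case: W4 alone leaves W3 blocked (short on R3); W3 alone leaves W4 blocked (short on R3); W1 alone leaves W4 blocked (short on R3); W6 alone leaves W4 blocked (short on R3); W7 alone leaves W4 blocked (short on R3); W9 alone leaves W4 blocked (short on R3).
The survivors complete as W6, W7, W1, W3. Step-by-step check (starting from the post-abort pool):
  pool = (3, 4, 5)
  W6 needs (3, 0, 3) <= (3, 4, 5) -> finishes; pool += (1, 0, 2) = (4, 4, 7)
  W7 needs (4, 1, 5) <= (4, 4, 7) -> finishes; pool += (1, 2, 0) = (5, 6, 7)
  W1 needs (1, 0, 0) <= (5, 6, 7) -> finishes; pool += (2, 0, 2) = (7, 6, 9)
  W3 needs (7, 2, 1) <= (7, 6, 9) -> finishes; pool += (1, 0, 1) = (8, 6, 10)


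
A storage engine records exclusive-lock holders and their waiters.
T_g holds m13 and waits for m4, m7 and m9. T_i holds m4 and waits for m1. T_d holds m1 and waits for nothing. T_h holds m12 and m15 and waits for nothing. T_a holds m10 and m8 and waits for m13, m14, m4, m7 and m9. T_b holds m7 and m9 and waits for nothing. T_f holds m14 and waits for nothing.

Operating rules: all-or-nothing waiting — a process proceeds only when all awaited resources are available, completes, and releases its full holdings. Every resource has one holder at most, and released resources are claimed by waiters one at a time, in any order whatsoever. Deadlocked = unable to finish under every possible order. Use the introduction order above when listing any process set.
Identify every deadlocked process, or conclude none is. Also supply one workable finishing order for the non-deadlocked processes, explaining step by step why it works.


No process is deadlocked.
Key observation: the wait relation is loop-free; peeling off processes with no waits unwinds the whole state.
A valid finishing order for the others: T_f, T_d, T_b, T_h, T_i, T_g, T_a.
Walking it through:
  T_f: no waits; runs immediately, freeing m14
  T_d: no waits; runs immediately, freeing m1
  T_b: no waits; runs immediately, freeing m7 and m9
  T_h: no waits; runs immediately, freeing m12 and m15
  run T_i (all its waits — m1 — are resolved); releases m4
  run T_g (all its waits — m4, m7 and m9 — are resolved); releases m13
  run T_a (all its waits — m13, m14, m4, m7 and m9 — are resolved); releases m10 and m8


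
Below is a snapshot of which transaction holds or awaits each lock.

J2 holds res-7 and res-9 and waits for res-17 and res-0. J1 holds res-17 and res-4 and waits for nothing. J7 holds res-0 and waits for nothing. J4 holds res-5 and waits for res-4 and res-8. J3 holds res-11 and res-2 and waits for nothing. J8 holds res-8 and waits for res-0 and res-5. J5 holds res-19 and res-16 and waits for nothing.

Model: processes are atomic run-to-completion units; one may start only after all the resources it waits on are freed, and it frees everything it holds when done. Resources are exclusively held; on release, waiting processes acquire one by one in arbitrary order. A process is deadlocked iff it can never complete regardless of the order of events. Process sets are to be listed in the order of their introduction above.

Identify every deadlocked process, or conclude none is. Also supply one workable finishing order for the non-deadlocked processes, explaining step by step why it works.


The deadlocked set is J4 and J8.
Key observation: the cycle J4 -> J8 -> J4 can never break — each member waits on the next; no other process is dragged down with it.
One completion order for the rest: J3, J1, J7, J5, J2.
Check, step by step:
  J3: no waits; runs immediately, freeing res-11 and res-2
  J1: no waits; runs immediately, freeing res-17 and res-4
  J7: no waits; runs immediately, freeing res-0
  J5: no waits; runs immediately, freeing res-19 and res-16
  run J2 (all its waits — res-17 and res-0 — are resolved); releases res-7 and res-9


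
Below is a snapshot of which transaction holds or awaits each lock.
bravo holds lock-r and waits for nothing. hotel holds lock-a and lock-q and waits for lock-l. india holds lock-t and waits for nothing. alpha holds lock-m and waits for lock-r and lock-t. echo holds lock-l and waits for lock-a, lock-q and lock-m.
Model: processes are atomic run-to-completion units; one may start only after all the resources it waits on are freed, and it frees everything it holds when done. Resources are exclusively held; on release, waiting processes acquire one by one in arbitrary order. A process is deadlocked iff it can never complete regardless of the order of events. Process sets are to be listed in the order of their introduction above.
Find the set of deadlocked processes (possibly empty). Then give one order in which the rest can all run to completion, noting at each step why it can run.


The deadlocked set is hotel and echo.
Key observation: the cycle hotel -> echo -> hotel can never break — each member waits on the next; no other process is dragged down with it.
One completion order for the rest: india, bravo, alpha.
Verifying each step:
  india: no waits; runs immediately, freeing lock-t
  bravo: no waits; runs immediately, freeing lock-r
  alpha: everything it awaited (lock-r and lock-t) is free; runs, freeing lock-m


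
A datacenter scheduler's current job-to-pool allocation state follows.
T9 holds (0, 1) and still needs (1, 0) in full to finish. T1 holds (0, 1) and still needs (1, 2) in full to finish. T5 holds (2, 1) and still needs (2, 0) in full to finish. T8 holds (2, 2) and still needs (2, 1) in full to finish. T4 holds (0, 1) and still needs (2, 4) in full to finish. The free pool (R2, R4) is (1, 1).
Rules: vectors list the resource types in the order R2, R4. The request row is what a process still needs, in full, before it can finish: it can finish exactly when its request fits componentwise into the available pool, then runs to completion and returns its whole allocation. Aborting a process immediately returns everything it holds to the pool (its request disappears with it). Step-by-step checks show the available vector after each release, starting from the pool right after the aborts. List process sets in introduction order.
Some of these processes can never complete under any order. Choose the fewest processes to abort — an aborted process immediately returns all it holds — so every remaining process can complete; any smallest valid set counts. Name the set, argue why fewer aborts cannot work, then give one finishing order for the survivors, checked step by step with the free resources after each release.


Abort T5.
Key observation: T4 had no path to completion before; after the abort of T5 ((2, 1) returned), step 3 is where it fits.
Minimality: the empty abort set fails — the state is deadlocked as it stands.
Survivors finish in the order: T9, T1, T4, T8. Check, step by step (pool after the aborts first):
  pool = (3, 2)
  run T9 (needs (1, 0), free (3, 2)); after release of (0, 1) the pool is (3, 3)
  run T1 (needs (1, 2), free (3, 3)); after release of (0, 1) the pool is (3, 4)
  run T4 (needs (2, 4), free (3, 4)); after release of (0, 1) the pool is (3, 5)
  run T8 (needs (2, 1), free (3, 5)); after release of (2, 2) the pool is (5, 7)


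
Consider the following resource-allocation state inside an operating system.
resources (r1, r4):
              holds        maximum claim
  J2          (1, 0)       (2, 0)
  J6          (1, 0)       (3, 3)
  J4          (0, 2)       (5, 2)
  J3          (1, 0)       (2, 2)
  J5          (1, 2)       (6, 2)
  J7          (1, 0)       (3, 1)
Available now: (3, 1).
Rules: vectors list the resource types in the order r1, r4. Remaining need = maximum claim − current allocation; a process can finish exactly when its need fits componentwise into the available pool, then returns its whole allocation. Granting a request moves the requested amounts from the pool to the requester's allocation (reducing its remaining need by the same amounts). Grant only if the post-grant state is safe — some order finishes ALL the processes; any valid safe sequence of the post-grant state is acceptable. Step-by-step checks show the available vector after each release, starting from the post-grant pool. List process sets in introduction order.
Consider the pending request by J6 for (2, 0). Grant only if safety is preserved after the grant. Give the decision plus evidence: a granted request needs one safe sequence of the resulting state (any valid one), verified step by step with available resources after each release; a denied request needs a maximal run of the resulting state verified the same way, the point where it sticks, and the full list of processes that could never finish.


DENY — the pretend-granted state is unsafe.
Key observation: after J2, J7 the pool peaks at (3, 1), and each blocked process is short somewhere: J6 on r4; J4 on r1; J3 on r4; J5 on r1.
On the post-grant state, J2, J7 is a maximal run — nothing extends it. Step-by-step check:
  pool = (1, 1)
  J2: need (1, 0) fits (1, 1); releases (1, 0), pool now (2, 1)
  J7: need (2, 1) fits (2, 1); releases (1, 0), pool now (3, 1)
  J6 cannot run: need (0, 3) vs free (3, 1) (insufficient r4)
  J4 cannot run: need (5, 0) vs free (3, 1) (insufficient r1)
  J3 cannot run: need (1, 2) vs free (3, 1) (insufficient r4)
  J5 cannot run: need (5, 0) vs free (3, 1) (insufficient r1)
Post-grant, the permanently blocked set is J6, J4, J3 and J5.


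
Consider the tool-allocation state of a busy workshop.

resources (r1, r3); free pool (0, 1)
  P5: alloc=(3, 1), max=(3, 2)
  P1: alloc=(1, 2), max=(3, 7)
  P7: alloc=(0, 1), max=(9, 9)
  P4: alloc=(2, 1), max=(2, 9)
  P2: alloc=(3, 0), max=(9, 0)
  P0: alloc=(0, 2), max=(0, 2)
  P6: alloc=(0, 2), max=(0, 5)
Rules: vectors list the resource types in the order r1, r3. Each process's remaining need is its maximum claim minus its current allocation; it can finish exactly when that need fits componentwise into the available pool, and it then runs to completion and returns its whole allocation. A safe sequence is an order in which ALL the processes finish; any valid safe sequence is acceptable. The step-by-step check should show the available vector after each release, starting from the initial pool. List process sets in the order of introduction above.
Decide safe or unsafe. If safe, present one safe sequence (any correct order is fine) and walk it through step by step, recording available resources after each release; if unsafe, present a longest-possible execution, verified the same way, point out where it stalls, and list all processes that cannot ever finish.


SAFE — a valid safe sequence is P0, P5, P6, P1, P4, P2, P7.
Key observation: at P4 the run first touches a limit — (0, 8) against (4, 8), exact on a resource it actually requests.
Check, step by step:
  pool = (0, 1)
  run P0 (needs (0, 0), free (0, 1)); after release of (0, 2) the pool is (0, 3)
  run P5 (needs (0, 1), free (0, 3)); after release of (3, 1) the pool is (3, 4)
  run P6 (needs (0, 3), free (3, 4)); after release of (0, 2) the pool is (3, 6)
  run P1 (needs (2, 5), free (3, 6)); after release of (1, 2) the pool is (4, 8)
  run P4 (needs (0, 8), free (4, 8)); after release of (2, 1) the pool is (6, 9)
  run P2 (needs (6, 0), free (6, 9)); after release of (3, 0) the pool is (9, 9)
  run P7 (needs (9, 8), free (9, 9)); after release of (0, 1) the pool is (9, 10)


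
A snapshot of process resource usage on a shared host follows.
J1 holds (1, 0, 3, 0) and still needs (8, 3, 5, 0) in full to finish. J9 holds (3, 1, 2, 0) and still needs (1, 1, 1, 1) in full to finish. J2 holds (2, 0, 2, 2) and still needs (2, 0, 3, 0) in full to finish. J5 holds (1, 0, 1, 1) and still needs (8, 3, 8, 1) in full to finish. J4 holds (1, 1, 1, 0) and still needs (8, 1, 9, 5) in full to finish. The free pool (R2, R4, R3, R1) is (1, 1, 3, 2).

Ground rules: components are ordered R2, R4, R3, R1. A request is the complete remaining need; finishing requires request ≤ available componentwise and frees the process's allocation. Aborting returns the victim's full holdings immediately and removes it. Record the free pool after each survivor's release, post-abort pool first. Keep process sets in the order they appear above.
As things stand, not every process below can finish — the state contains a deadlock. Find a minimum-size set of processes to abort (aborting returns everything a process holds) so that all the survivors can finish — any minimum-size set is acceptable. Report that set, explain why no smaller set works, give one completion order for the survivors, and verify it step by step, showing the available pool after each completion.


Abort J1 and J4.
Key observation: aborting J1 and J4 returns (2, 1, 4, 0), and J5 — hopeless before — runs at step 3 with the returned capacity in the pool.
Why nothing smaller works — every single abort fails: J1 alone leaves J5 blocked (short on R2 and R4); J9 alone leaves J1 blocked (short on R2 and R4); J2 alone leaves J1 blocked (short on R2 and R4); J5 alone leaves J1 blocked (short on R2 and R4); J4 alone leaves J1 blocked (short on R2).
The survivors complete as J9, J2, J5. Step-by-step check (starting from the post-abort pool):
  pool = (3, 2, 7, 2)
  J9: need (1, 1, 1, 1) fits (3, 2, 7, 2); releases (3, 1, 2, 0), pool now (6, 3, 9, 2)
  J2: need (2, 0, 3, 0) fits (6, 3, 9, 2); releases (2, 0, 2, 2), pool now (8, 3, 11, 4)
  J5: need (8, 3, 8, 1) fits (8, 3, 11, 4); releases (1, 0, 1, 1), pool now (9, 3, 12, 5)


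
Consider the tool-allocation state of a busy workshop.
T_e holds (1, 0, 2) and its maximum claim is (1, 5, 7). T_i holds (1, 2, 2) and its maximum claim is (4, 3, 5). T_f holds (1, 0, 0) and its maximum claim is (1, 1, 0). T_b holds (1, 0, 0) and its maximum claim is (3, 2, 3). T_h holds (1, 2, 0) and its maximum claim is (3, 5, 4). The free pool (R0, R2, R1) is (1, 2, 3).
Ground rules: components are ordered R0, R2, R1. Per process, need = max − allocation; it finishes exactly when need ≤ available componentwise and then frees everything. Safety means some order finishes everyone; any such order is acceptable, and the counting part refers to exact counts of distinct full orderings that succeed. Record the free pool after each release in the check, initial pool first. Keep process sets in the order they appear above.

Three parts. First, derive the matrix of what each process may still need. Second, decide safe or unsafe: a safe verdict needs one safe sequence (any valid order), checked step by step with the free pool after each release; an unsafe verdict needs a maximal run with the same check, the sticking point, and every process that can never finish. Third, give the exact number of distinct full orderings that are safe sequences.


(1) Need matrix, components ordered R0, R2, R1:
  T_e: (0, 5, 5)
  T_i: (3, 1, 3)
  T_f: (0, 1, 0)
  T_b: (2, 2, 3)
  T_h: (2, 3, 4)
(2) The state is SAFE; one workable sequence: T_f, T_b, T_i, T_h, T_e.
Key observation: T_b is the earliest step where a requested resource binds exactly: need (2, 2, 3), pool (2, 2, 3) at its turn.
Walking it through:
  pool = (1, 2, 3)
  T_f needs (0, 1, 0) <= (1, 2, 3) -> finishes; pool += (1, 0, 0) = (2, 2, 3)
  T_b needs (2, 2, 3) <= (2, 2, 3) -> finishes; pool += (1, 0, 0) = (3, 2, 3)
  T_i needs (3, 1, 3) <= (3, 2, 3) -> finishes; pool += (1, 2, 2) = (4, 4, 5)
  T_h needs (2, 3, 4) <= (4, 4, 5) -> finishes; pool += (1, 2, 0) = (5, 6, 5)
  T_e needs (0, 5, 5) <= (5, 6, 5) -> finishes; pool += (1, 0, 2) = (6, 6, 7)
(3) Precisely 1 of the possible complete orderings is a safe sequence.


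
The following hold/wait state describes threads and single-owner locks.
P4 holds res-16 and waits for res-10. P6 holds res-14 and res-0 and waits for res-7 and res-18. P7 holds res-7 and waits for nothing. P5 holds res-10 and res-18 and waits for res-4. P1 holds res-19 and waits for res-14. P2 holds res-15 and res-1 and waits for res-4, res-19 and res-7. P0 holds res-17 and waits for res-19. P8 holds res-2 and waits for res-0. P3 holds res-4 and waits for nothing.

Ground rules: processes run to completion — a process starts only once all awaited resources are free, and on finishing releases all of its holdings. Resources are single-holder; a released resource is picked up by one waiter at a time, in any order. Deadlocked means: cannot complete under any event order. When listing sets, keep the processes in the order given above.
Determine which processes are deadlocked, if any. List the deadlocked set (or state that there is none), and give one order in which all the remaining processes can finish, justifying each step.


No process is deadlocked.
Key observation: the wait graph is acyclic; completion cascades from the unblocked processes through everyone else.
A valid finishing order for the others: P3, P5, P7, P6, P1, P8, P4, P0, P2.
Check, step by step:
  P3: no waits; runs immediately, freeing res-4
  P5 waits on res-4 — all released -> runs and releases res-10 and res-18
  P7: no waits; runs immediately, freeing res-7
  P6 waits on res-7 and res-18 — all released -> runs and releases res-14 and res-0
  P1 waits on res-14 — all released -> runs and releases res-19
  P8 waits on res-0 — all released -> runs and releases res-2
  P4 waits on res-10 — all released -> runs and releases res-16
  P0 waits on res-19 — all released -> runs and releases res-17
  P2 waits on res-4, res-19 and res-7 — all released -> runs and releases res-15 and res-1


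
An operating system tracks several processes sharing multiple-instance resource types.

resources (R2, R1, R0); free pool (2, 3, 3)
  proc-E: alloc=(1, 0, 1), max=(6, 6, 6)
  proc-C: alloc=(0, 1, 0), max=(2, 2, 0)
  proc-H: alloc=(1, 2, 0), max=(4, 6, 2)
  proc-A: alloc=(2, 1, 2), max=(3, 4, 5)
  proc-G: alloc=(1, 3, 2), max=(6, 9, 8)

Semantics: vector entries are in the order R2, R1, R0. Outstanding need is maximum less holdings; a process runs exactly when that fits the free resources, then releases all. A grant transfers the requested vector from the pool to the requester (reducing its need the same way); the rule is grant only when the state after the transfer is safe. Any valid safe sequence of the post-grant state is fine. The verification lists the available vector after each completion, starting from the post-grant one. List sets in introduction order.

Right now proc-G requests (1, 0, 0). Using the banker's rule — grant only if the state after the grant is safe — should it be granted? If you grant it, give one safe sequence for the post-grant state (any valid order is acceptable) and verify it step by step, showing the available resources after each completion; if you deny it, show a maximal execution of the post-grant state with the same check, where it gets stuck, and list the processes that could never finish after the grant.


DENY. Granting would leave the state unsafe.
Key observation: after proc-A, proc-C, proc-H the pool peaks at (4, 7, 5), and each blocked process is short somewhere: proc-E on R2; proc-G on R0.
Pretend the grant happened; the run proc-A, proc-C, proc-H goes as far as possible. Step-by-step check:
  pool = (1, 3, 3)
  proc-A needs (1, 3, 3) <= (1, 3, 3) -> finishes; pool += (2, 1, 2) = (3, 4, 5)
  proc-C needs (2, 1, 0) <= (3, 4, 5) -> finishes; pool += (0, 1, 0) = (3, 5, 5)
  proc-H needs (3, 4, 2) <= (3, 5, 5) -> finishes; pool += (1, 2, 0) = (4, 7, 5)
  proc-E still needs (5, 6, 5) but only (4, 7, 5) is free — short on R2
  proc-G still needs (4, 6, 6) but only (4, 7, 5) is free — short on R0
Processes that could never finish after the grant: proc-E and proc-G.


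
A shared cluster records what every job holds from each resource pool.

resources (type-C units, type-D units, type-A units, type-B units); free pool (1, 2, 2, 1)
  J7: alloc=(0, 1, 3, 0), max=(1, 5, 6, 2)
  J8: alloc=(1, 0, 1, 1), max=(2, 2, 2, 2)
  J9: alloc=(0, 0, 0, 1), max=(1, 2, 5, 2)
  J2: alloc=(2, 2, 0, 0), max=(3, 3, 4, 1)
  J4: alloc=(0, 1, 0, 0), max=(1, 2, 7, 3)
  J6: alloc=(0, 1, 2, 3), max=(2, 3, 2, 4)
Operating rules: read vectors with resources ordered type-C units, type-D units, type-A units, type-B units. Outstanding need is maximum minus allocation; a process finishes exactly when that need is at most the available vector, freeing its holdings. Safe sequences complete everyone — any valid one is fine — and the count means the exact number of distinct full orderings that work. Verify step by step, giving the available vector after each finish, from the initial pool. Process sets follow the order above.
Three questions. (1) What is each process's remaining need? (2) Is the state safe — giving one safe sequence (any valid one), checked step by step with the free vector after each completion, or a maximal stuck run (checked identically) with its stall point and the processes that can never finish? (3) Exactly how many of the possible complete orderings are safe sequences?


(1) Need matrix, components ordered type-C units, type-D units, type-A units, type-B units:
  J7: (1, 4, 3, 2)
  J8: (1, 2, 1, 1)
  J9: (1, 2, 5, 1)
  J2: (1, 1, 4, 1)
  J4: (1, 1, 7, 3)
  J6: (2, 2, 0, 1)
(2) SAFE — a valid safe sequence is J8, J6, J2, J7, J9, J4.
Key observation: the first exact fit in this order is J8 — it needs (1, 2, 1, 1) with (1, 2, 2, 1) free, meeting a requested resource to the last unit.
Step-by-step check:
  pool = (1, 2, 2, 1)
  run J8 (needs (1, 2, 1, 1), free (1, 2, 2, 1)); after release of (1, 0, 1, 1) the pool is (2, 2, 3, 2)
  run J6 (needs (2, 2, 0, 1), free (2, 2, 3, 2)); after release of (0, 1, 2, 3) the pool is (2, 3, 5, 5)
  run J2 (needs (1, 1, 4, 1), free (2, 3, 5, 5)); after release of (2, 2, 0, 0) the pool is (4, 5, 5, 5)
  run J7 (needs (1, 4, 3, 2), free (4, 5, 5, 5)); after release of (0, 1, 3, 0) the pool is (4, 6, 8, 5)
  run J9 (needs (1, 2, 5, 1), free (4, 6, 8, 5)); after release of (0, 0, 0, 1) the pool is (4, 6, 8, 6)
  run J4 (needs (1, 1, 7, 3), free (4, 6, 8, 6)); after release of (0, 1, 0, 0) the pool is (4, 7, 8, 6)
(3) The exact count: 4 of the possible complete orderings are safe sequences.


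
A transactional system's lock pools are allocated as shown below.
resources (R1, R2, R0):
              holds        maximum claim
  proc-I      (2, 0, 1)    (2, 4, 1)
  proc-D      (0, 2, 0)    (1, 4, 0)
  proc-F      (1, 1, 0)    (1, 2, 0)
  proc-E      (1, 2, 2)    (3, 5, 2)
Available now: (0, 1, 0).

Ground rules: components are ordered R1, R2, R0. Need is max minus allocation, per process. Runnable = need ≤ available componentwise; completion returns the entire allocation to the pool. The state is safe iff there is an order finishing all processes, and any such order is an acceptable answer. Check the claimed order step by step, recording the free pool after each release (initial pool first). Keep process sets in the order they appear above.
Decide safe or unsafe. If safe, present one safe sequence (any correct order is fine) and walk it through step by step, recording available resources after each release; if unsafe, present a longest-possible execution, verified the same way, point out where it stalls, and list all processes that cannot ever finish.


The state is SAFE; one workable sequence: proc-F, proc-D, proc-I, proc-E.
Key observation: proc-F marks the first exact bind of the order: its need (0, 1, 0) fits the free (0, 1, 0) with zero slack on a requested resource.
Check, step by step:
  pool = (0, 1, 0)
  proc-F: need (0, 1, 0) fits (0, 1, 0); releases (1, 1, 0), pool now (1, 2, 0)
  proc-D: need (1, 2, 0) fits (1, 2, 0); releases (0, 2, 0), pool now (1, 4, 0)
  proc-I: need (0, 4, 0) fits (1, 4, 0); releases (2, 0, 1), pool now (3, 4, 1)
  proc-E: need (2, 3, 0) fits (3, 4, 1); releases (1, 2, 2), pool now (4, 6, 3)


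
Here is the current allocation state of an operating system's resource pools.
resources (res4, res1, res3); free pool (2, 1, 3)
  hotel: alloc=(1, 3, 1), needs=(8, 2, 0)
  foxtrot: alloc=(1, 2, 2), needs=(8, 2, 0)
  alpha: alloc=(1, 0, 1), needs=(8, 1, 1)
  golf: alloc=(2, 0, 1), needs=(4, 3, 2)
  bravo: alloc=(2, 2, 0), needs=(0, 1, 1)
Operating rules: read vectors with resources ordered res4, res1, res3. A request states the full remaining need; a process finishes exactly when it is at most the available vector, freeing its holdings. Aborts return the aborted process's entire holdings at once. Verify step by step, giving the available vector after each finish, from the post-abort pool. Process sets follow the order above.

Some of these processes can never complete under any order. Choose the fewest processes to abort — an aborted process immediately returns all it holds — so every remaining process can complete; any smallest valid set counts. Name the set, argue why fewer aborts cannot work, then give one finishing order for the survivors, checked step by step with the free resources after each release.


Minimum abort set: hotel and alpha.
Key observation: foxtrot was stuck for good until hotel and alpha gave back (2, 3, 2); in the order shown it finishes at step 3.
Minimality, checking each single-abort alternative: hotel alone leaves foxtrot blocked (short on res4); foxtrot alone leaves hotel blocked (short on res4); alpha alone leaves hotel blocked (short on res4); golf alone leaves hotel blocked (short on res4); bravo alone leaves hotel blocked (short on res4).
The survivors complete as bravo, golf, foxtrot. Walking it through (starting from the post-abort pool):
  pool = (4, 4, 5)
  bravo needs (0, 1, 1) <= (4, 4, 5) -> finishes; pool += (2, 2, 0) = (6, 6, 5)
  golf needs (4, 3, 2) <= (6, 6, 5) -> finishes; pool += (2, 0, 1) = (8, 6, 6)
  foxtrot needs (8, 2, 0) <= (8, 6, 6) -> finishes; pool += (1, 2, 2) = (9, 8, 8)


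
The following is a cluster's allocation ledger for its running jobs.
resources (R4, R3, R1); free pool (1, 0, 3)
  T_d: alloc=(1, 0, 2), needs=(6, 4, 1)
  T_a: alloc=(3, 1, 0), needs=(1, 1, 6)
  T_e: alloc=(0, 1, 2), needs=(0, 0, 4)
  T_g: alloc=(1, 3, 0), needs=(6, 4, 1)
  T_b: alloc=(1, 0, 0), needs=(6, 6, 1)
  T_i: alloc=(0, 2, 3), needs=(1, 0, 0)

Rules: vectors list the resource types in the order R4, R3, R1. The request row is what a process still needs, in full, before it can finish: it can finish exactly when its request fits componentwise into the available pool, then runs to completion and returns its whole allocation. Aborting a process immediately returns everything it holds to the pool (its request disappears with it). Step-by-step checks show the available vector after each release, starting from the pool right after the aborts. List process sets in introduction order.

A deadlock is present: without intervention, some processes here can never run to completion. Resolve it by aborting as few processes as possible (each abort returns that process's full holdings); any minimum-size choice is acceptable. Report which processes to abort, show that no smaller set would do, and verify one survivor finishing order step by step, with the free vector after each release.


The answer: abort T_g and T_b.
Key observation: no ordering could ever have run T_d before the abort of T_g and T_b; with (2, 3, 0) back in the pool it fits at step 3.
Minimality, checking each single-abort alternative: T_d alone leaves T_g blocked (short on R4); T_a alone leaves T_d blocked (short on R4); T_e alone leaves T_d blocked (short on R4); T_g alone leaves T_d blocked (short on R4); T_b alone leaves T_d blocked (short on R4); T_i alone leaves T_d blocked (short on R4).
One survivor order: T_i, T_a, T_d, T_e. Check, step by step (post-abort pool first):
  pool = (3, 3, 3)
  T_i needs (1, 0, 0) <= (3, 3, 3) -> finishes; pool += (0, 2, 3) = (3, 5, 6)
  T_a needs (1, 1, 6) <= (3, 5, 6) -> finishes; pool += (3, 1, 0) = (6, 6, 6)
  T_d needs (6, 4, 1) <= (6, 6, 6) -> finishes; pool += (1, 0, 2) = (7, 6, 8)
  T_e needs (0, 0, 4) <= (7, 6, 8) -> finishes; pool += (0, 1, 2) = (7, 7, 10)


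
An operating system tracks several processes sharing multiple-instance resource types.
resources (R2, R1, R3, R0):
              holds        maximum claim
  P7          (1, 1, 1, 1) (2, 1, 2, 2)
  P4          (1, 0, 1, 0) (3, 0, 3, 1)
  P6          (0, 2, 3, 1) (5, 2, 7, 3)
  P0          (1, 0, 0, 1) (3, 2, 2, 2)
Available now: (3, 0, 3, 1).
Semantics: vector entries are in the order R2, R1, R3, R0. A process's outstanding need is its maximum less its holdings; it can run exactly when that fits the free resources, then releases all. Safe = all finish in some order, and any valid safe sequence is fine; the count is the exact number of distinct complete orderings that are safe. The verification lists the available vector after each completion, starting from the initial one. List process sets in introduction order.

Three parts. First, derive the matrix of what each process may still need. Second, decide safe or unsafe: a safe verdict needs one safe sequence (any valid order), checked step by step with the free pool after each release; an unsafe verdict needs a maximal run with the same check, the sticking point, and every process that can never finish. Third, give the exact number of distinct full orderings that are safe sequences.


(1) Need matrix, components ordered R2, R1, R3, R0:
  P7: (1, 0, 1, 1)
  P4: (2, 0, 2, 1)
  P6: (5, 0, 4, 2)
  P0: (2, 2, 2, 1)
(2) SAFE. One safe sequence: P7, P4, P6, P0.
Key observation: at P7 the run first touches a limit — (1, 0, 1, 1) against (3, 0, 3, 1), exact on a resource it actually requests.
Walking it through:
  pool = (3, 0, 3, 1)
  P7: need (1, 0, 1, 1) fits (3, 0, 3, 1); releases (1, 1, 1, 1), pool now (4, 1, 4, 2)
  P4: need (2, 0, 2, 1) fits (4, 1, 4, 2); releases (1, 0, 1, 0), pool now (5, 1, 5, 2)
  P6: need (5, 0, 4, 2) fits (5, 1, 5, 2); releases (0, 2, 3, 1), pool now (5, 3, 8, 3)
  P0: need (2, 2, 2, 1) fits (5, 3, 8, 3); releases (1, 0, 0, 1), pool now (6, 3, 8, 4)
(3) The exact count: 2 of the possible complete orderings are safe sequences.


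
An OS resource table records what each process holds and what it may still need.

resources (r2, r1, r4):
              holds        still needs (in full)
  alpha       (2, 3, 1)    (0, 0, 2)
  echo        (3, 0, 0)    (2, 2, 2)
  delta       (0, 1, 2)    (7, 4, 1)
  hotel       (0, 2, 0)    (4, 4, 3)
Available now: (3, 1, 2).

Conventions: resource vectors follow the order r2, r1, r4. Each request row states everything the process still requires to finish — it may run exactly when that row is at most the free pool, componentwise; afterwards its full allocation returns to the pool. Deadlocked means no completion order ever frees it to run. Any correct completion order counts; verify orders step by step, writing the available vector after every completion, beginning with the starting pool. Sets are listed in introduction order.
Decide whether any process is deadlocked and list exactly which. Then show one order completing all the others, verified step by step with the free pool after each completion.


Nothing here is deadlocked.
Key observation: beginning at alpha, releases accumulate fast enough that every process eventually fits.
One completion order for the rest: alpha, hotel, echo, delta. Verifying each step:
  pool = (3, 1, 2)
  run alpha (needs (0, 0, 2), free (3, 1, 2)); after release of (2, 3, 1) the pool is (5, 4, 3)
  run hotel (needs (4, 4, 3), free (5, 4, 3)); after release of (0, 2, 0) the pool is (5, 6, 3)
  run echo (needs (2, 2, 2), free (5, 6, 3)); after release of (3, 0, 0) the pool is (8, 6, 3)
  run delta (needs (7, 4, 1), free (8, 6, 3)); after release of (0, 1, 2) the pool is (8, 7, 5)


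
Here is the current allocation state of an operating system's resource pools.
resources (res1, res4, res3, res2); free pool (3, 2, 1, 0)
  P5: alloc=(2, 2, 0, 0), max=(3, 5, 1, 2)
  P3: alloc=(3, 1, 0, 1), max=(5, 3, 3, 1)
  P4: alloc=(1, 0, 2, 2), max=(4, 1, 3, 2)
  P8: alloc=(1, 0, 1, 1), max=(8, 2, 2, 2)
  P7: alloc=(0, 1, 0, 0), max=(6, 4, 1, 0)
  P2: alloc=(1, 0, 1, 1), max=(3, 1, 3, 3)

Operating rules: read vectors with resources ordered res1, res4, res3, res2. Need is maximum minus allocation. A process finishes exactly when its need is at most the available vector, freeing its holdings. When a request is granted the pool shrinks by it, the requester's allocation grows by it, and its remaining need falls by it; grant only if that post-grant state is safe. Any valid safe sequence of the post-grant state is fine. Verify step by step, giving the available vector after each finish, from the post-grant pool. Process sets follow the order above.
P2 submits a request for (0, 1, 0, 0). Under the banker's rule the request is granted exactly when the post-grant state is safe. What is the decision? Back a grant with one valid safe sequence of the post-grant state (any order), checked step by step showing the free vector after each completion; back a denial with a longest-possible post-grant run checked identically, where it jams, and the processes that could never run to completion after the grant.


GRANT — the state after the grant stays safe, e.g. via P4, P2, P3, P7, P8, P5.
Key observation: the grant leaves (3, 1, 1, 0) free — enough for P4, whose release restarts the cascade.
Verifying the post-grant state step by step:
  pool = (3, 1, 1, 0)
  run P4 (needs (3, 1, 1, 0), free (3, 1, 1, 0)); after release of (1, 0, 2, 2) the pool is (4, 1, 3, 2)
  run P2 (needs (2, 0, 2, 2), free (4, 1, 3, 2)); after release of (1, 1, 1, 1) the pool is (5, 2, 4, 3)
  run P3 (needs (2, 2, 3, 0), free (5, 2, 4, 3)); after release of (3, 1, 0, 1) the pool is (8, 3, 4, 4)
  run P7 (needs (6, 3, 1, 0), free (8, 3, 4, 4)); after release of (0, 1, 0, 0) the pool is (8, 4, 4, 4)
  run P8 (needs (7, 2, 1, 1), free (8, 4, 4, 4)); after release of (1, 0, 1, 1) the pool is (9, 4, 5, 5)
  run P5 (needs (1, 3, 1, 2), free (9, 4, 5, 5)); after release of (2, 2, 0, 0) the pool is (11, 6, 5, 5)


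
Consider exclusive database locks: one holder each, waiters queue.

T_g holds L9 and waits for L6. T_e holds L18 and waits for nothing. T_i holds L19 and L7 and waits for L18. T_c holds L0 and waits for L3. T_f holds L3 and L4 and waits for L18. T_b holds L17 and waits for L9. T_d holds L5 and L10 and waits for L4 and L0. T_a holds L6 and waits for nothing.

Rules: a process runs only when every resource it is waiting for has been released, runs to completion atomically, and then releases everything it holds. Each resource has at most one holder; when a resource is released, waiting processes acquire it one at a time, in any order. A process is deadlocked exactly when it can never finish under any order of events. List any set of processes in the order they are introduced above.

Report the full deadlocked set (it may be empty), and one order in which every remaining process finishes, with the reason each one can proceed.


Nothing here is deadlocked.
Key observation: the wait graph is acyclic; completion cascades from the unblocked processes through everyone else.
One completion order for the rest: T_a, T_g, T_e, T_i, T_b, T_f, T_c, T_d.
Step-by-step check:
  T_a waits on nothing -> runs at once and releases L6
  T_g waits on L6 — all released -> runs and releases L9
  T_e waits on nothing -> runs at once and releases L18
  T_i waits on L18 — all released -> runs and releases L19 and L7
  T_b waits on L9 — all released -> runs and releases L17
  T_f waits on L18 — all released -> runs and releases L3 and L4
  T_c waits on L3 — all released -> runs and releases L0
  T_d waits on L4 and L0 — all released -> runs and releases L5 and L10


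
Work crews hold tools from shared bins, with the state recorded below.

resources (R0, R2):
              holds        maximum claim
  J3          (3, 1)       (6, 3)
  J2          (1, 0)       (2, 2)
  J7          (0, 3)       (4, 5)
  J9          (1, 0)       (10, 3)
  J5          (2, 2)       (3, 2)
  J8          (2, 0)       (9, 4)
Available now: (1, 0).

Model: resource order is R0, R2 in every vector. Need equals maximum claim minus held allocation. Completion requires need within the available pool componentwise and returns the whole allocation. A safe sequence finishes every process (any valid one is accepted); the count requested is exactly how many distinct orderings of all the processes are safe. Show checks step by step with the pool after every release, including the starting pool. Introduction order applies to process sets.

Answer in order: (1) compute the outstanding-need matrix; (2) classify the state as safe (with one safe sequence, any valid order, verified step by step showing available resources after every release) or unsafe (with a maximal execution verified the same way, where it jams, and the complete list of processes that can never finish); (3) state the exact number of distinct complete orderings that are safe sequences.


(1) Need matrix, components ordered R0, R2:
  J3: (3, 2)
  J2: (1, 2)
  J7: (4, 2)
  J9: (9, 3)
  J5: (1, 0)
  J8: (7, 4)
(2) SAFE — a valid safe sequence is J5, J3, J2, J7, J8, J9.
Key observation: at J5 the run first touches a limit — (1, 0) against (1, 0), exact on a resource it actually requests.
Verifying each step:
  pool = (1, 0)
  J5 needs (1, 0) <= (1, 0) -> finishes; pool += (2, 2) = (3, 2)
  J3 needs (3, 2) <= (3, 2) -> finishes; pool += (3, 1) = (6, 3)
  J2 needs (1, 2) <= (6, 3) -> finishes; pool += (1, 0) = (7, 3)
  J7 needs (4, 2) <= (7, 3) -> finishes; pool += (0, 3) = (7, 6)
  J8 needs (7, 4) <= (7, 6) -> finishes; pool += (2, 0) = (9, 6)
  J9 needs (9, 3) <= (9, 6) -> finishes; pool += (1, 0) = (10, 6)
(3) The exact count: 4 of the possible complete orderings are safe sequences.


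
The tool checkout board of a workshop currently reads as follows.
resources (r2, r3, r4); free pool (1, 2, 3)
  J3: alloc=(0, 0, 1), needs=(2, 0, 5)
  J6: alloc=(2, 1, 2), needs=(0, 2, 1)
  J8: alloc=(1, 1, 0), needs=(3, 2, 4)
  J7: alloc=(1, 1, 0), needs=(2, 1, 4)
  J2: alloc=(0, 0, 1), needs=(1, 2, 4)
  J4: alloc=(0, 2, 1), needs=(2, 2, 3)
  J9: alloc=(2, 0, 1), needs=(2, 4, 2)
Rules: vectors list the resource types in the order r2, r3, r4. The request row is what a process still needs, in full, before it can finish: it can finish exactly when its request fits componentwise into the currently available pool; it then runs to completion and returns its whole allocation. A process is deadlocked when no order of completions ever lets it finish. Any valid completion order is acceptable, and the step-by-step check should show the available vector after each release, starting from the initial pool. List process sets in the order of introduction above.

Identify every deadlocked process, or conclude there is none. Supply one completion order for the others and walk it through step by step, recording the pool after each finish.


The deadlocked set is empty.
Key observation: beginning at J6, releases accumulate fast enough that every process eventually fits.
The rest can finish in the order J6, J4, J9, J7, J2, J3, J8. Step-by-step check:
  pool = (1, 2, 3)
  J6: need (0, 2, 1) fits (1, 2, 3); releases (2, 1, 2), pool now (3, 3, 5)
  J4: need (2, 2, 3) fits (3, 3, 5); releases (0, 2, 1), pool now (3, 5, 6)
  J9: need (2, 4, 2) fits (3, 5, 6); releases (2, 0, 1), pool now (5, 5, 7)
  J7: need (2, 1, 4) fits (5, 5, 7); releases (1, 1, 0), pool now (6, 6, 7)
  J2: need (1, 2, 4) fits (6, 6, 7); releases (0, 0, 1), pool now (6, 6, 8)
  J3: need (2, 0, 5) fits (6, 6, 8); releases (0, 0, 1), pool now (6, 6, 9)
  J8: need (3, 2, 4) fits (6, 6, 9); releases (1, 1, 0), pool now (7, 7, 9)
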